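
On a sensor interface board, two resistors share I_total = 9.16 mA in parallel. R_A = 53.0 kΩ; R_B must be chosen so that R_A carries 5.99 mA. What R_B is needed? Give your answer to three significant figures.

R_B ≈ 100 kΩ

In a two-way split, I_A/I_total = R_B/(R_A + R_B).
With f = 0.6539, R_B = R_A · f/(1−f) = 53.0 × 1.890 = 100.1 kΩ.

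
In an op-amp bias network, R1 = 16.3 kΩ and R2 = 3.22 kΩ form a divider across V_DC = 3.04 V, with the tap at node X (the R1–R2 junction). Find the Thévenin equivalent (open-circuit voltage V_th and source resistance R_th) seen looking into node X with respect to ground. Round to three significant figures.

V_th ≈ 0.501 V, R_th ≈ 2.69 kΩ

Open-circuit (no load on X): V_th = V_DC · R2/(R1 + R2) = 3.04 × 3.22/(16.30 + 3.22) = 0.5015 V.
With V_DC suppressed (replaced by a short), R_th = R1 ‖ R2 = (16.30 × 3.22)/(16.30 + 3.22) = 2.689 kΩ.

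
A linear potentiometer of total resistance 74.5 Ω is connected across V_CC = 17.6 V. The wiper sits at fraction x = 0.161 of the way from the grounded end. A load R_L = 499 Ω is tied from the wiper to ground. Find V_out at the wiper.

V_out ≈ 2.78 V

Split the track: R_lower = x·R_p = 11.99 Ω, R_upper = (1−x)·R_p = 62.51 Ω.
R_L loads the lower segment: effective lower R = 11.71 Ω.
Then V_out = V_CC · 11.71/(62.51 + 11.71) = 2.778 V.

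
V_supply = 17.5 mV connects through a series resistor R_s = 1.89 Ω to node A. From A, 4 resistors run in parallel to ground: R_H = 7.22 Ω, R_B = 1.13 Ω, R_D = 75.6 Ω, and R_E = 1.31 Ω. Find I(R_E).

I ≈ 3.03 mA

Parallel bank: R_p = 1/(1/7.22 + 1/1.13 + 1/75.6 + 1/1.31) = 0.5555 Ω.
Node voltage V_A = V_supply · R_p/(R_s + R_p) = 17.5 × 0.2272 = 3.975 mV.
Branch current I = V_A/R_E = 3.975/1.31 = 3.035 mA.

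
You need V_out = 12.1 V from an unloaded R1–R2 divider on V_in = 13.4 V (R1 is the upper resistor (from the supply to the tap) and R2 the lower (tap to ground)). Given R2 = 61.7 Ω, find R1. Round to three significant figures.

R1 ≈ 6.63 Ω

Required fraction k = V_out/V_in = 0.9030.
R1 = R2·(1/k − 1) = 61.7 × 0.1074 = 6.629 Ω.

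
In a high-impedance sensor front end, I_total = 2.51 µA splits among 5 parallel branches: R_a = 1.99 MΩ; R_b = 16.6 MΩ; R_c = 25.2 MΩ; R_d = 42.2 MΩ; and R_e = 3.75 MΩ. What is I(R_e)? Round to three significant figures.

Total conductance ΣG = 1/1.99 + 1/16.6 + 1/25.2 + 1/42.2 + 1/3.75 = 0.8928 (units of 1/MΩ).
Current divider: I(R_e) = I_total · G_k/ΣG = 2.51 × (0.2667/0.8928) = 2.51 × 0.2987 = 0.7497 µA.

I ≈ 0.750 µA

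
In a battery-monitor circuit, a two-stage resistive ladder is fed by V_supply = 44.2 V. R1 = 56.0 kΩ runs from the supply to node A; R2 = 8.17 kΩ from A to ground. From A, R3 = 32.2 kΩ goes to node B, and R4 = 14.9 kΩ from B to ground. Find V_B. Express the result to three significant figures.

V_B ≈ 1.55 V

The second stage (R3 + R4 = 47.10 kΩ) loads node A in parallel with R2.
R2 ‖ (R3+R4) = 6.962 kΩ.
So V_A = 44.2 × 0.1106 = 4.888 V.
Then the unloaded second divider: V_B = V_A × R4/(R3+R4) = 4.888 × 0.3163 = 1.546 V.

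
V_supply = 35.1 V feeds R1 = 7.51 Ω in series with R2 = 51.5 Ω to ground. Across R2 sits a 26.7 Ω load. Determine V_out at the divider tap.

First combine the lower leg with the load: R2 ‖ R_L = 17.58 Ω.
Now apply the divider: V_out = 35.1 × 0.7007 = 24.60 V.
(Unloaded it would be 30.6 V; the load pulls it down.)

V_out ≈ 24.6 V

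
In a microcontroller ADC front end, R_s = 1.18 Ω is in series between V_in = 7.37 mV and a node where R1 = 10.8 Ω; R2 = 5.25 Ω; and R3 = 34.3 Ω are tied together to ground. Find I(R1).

Parallel bank: R_p = 1/(1/10.8 + 1/5.25 + 1/34.3) = 3.203 Ω.
Node voltage V_A = V_in · R_p/(R_s + R_p) = 7.37 × 0.7308 = 5.386 mV.
I(R1) = V_A / R1 = 5.386/10.8 = 0.4987 mA.

I ≈ 0.499 mA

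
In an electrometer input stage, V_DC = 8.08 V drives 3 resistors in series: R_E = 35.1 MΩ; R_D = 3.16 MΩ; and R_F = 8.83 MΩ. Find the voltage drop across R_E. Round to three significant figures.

V ≈ 6.02 V

ΣR = 35.1 + 3.16 + 8.83 = 47.09 MΩ.
V = V_DC · R/ΣR = 8.08 × 0.7454 = 6.023 V.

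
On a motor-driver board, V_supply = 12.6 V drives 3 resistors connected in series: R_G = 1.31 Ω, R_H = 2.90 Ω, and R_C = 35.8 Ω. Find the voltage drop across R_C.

Series total: ΣR = 1.31 + 2.90 + 35.8 = 40.01 Ω.
V = V_supply · R/ΣR = 12.6 × 0.8948 = 11.27 V.

V ≈ 11.3 V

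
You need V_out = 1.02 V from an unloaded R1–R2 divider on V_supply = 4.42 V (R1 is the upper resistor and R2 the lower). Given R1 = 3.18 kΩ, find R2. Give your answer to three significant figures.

R2 ≈ 0.954 kΩ

V_out/V_supply = R2/(R1+R2) = 0.2308.
So R2 = R1 · V_out/(V_supply − V_out) = 3.18 × 1.02/(4.42 − 1.02) = 3.18 × 0.3000 = 0.9540 kΩ.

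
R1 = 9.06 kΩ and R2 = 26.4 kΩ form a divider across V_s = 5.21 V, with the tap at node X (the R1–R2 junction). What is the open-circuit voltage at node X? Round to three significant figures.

V_th is the unloaded tap voltage: V_s · R2/(R1+R2) = 5.21 × 0.7445 = 3.879 V.

V_th ≈ 3.88 V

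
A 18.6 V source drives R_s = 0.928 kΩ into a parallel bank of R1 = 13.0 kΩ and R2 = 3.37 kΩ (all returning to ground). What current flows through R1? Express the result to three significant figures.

I ≈ 1.06 mA

Combine the parallel branches: R_p = (1/13.0 + 1/3.37)⁻¹ = 2.676 kΩ.
V_A by voltage divider: V_A = 18.6 × 2.676/(0.928 + 2.676) = 13.81 V.
Branch current I = V_A/R1 = 13.81/13.0 = 1.062 mA.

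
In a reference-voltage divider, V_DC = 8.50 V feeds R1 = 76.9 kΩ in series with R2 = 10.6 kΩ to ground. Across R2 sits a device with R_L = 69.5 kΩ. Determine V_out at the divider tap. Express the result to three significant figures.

V_out ≈ 0.908 V

First combine the lower leg with the load: R2 ‖ R_L = 9.197 kΩ.
Then V_out = V_DC · R2'/(R1 + R2') = 8.50 × 9.197/86.10 = 0.9080 V.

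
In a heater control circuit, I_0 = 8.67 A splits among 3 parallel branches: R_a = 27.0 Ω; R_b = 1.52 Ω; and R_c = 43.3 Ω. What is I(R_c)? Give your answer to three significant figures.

I ≈ 0.279 A

Total conductance ΣG = 1/27.0 + 1/1.52 + 1/43.3 = 0.7180 (units of 1/Ω).
Current divider: I(R_c) = I_0 · G_k/ΣG = 8.67 × (0.02309/0.7180) = 8.67 × 0.03216 = 0.2789 A.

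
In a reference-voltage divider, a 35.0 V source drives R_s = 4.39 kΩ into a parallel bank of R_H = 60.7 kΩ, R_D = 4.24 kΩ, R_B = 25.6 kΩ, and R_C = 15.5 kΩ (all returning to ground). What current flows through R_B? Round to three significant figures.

Equivalent of the parallel group: R_p = 2.810 kΩ.
Node voltage V_A = V_CC · R_p/(R_s + R_p) = 35.0 × 0.3903 = 13.66 V.
Branch current I = V_A/R_B = 13.66/25.6 = 0.5336 mA.

I ≈ 0.534 mA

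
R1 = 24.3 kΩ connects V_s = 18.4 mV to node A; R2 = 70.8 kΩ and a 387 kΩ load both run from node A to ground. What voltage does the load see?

V_out ≈ 13.1 mV

The load sits in parallel with R2, giving an effective lower resistance R2' = R2·R_L/(R2+R_L) = 59.85 kΩ.
Voltage divider with the loaded lower leg: V_out = 18.4 × 59.85/(24.3 + 59.85) = 18.4 × 0.7112 = 13.09 mV.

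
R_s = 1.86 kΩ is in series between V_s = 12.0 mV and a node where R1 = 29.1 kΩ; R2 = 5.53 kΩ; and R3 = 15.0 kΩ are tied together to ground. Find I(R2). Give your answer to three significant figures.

I ≈ 1.42 µA

Equivalent of the parallel group: R_p = 3.548 kΩ.
Node voltage V_A = V_s · R_p/(R_s + R_p) = 12.0 × 0.6561 = 7.873 mV.
Branch current I = V_A/R2 = 7.873/5.53 = 1.424 µA.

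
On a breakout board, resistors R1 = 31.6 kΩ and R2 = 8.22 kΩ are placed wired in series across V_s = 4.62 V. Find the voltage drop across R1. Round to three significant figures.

V ≈ 3.67 V

ΣR = 31.6 + 8.22 = 39.82 kΩ.
By the voltage-divider rule, V = 4.62 × 31.60/39.82 = 3.666 V.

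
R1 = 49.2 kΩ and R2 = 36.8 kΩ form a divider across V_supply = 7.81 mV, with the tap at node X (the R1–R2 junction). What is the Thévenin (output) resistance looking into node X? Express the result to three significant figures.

R_th ≈ 21.1 kΩ

Zeroing V_supply shorts the top of R1 to ground, so R_th = R1 ‖ R2 = 21.05 kΩ.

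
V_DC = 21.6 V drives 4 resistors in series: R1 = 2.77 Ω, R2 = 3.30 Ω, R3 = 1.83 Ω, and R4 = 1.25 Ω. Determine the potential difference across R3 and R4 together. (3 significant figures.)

V ≈ 7.27 V

Total series resistance ΣR = 2.77 + 3.30 + 1.83 + 1.25 = 9.150 Ω.
R_{R3..R4} = 1.83 + 1.25 = 3.080 Ω.
V = V_DC · R/ΣR = 21.6 × 0.3366 = 7.271 V.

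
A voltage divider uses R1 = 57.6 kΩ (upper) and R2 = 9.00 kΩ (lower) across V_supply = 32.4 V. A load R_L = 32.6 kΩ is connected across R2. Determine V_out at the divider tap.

First combine the lower leg with the load: R2 ‖ R_L = 7.053 kΩ.
Now apply the divider: V_out = 32.4 × 0.1091 = 3.534 V.

V_out ≈ 3.53 V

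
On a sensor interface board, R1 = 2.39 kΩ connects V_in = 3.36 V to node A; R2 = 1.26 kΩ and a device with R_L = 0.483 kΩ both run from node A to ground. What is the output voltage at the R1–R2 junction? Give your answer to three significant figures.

R2 ‖ R_L = (1.26 × 0.483)/(1.26 + 0.483) = 0.3492 kΩ.
Voltage divider with the loaded lower leg: V_out = 3.36 × 0.3492/(2.39 + 0.3492) = 3.36 × 0.1275 = 0.4283 V.
(Unloaded it would be 1.16 V; the load pulls it down.)

V_out ≈ 0.428 V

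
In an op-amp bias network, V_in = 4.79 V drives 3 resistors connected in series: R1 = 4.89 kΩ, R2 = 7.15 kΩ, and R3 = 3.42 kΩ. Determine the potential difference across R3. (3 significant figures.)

V ≈ 1.06 V

Total series resistance ΣR = 4.89 + 7.15 + 3.42 = 15.46 kΩ.
By the voltage-divider rule, V = 4.79 × 3.420/15.46 = 1.060 V.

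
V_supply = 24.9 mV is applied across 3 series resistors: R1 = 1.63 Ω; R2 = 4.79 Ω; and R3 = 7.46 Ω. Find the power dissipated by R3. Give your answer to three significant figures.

P ≈ 24.0 µW

ΣR = 13.88 Ω → I = 24.9/13.88 = 1.794 mA.
P = I²R = 3.218 × 7.46 = 24.01 µW.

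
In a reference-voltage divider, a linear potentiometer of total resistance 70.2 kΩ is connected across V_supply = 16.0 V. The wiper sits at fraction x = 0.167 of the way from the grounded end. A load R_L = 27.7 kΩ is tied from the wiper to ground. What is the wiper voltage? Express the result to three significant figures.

V_out ≈ 1.98 V

Split the track: R_lower = x·R_p = 11.72 kΩ, R_upper = (1−x)·R_p = 58.48 kΩ.
Lower segment in parallel with the load: 11.72 ‖ 27.7 = 8.237 kΩ.
Loaded-divider output: V_out = 16.0 × 0.1235 = 1.976 V.
(Unloaded: V_out = x·V_supply = 2.67 V.)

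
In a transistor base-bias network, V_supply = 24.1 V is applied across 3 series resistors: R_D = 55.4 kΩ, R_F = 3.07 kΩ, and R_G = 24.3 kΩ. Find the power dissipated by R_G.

P ≈ 2.06 mW

The common current is I = 24.1/82.77 = 0.2912 mA.
P(R_G) = I²·R_G = (0.2912)² × 24.3 = 2.060 mW.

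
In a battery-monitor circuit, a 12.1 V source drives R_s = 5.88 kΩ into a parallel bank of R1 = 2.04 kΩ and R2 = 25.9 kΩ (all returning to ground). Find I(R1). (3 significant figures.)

I ≈ 1.44 mA

Equivalent of the parallel group: R_p = 1.891 kΩ.
V_A by voltage divider: V_A = 12.1 × 1.891/(5.88 + 1.891) = 2.944 V.
I(R1) = V_A / R1 = 2.944/2.04 = 1.443 mA.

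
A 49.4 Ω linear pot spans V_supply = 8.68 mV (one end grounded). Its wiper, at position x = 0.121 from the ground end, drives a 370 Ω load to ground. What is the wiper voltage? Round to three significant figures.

Split the track: R_lower = x·R_p = 5.977 Ω, R_upper = (1−x)·R_p = 43.42 Ω.
Lower segment in parallel with the load: 5.977 ‖ 370 = 5.882 Ω.
Then V_out = V_supply · 5.882/(43.42 + 5.882) = 1.036 mV.

V_out ≈ 1.04 mV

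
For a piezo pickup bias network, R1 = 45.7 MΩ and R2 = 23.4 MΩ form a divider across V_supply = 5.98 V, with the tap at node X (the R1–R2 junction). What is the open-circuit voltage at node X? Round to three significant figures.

Open-circuit (no load on X): V_th = V_supply · R2/(R1 + R2) = 5.98 × 23.4/(45.70 + 23.4) = 2.025 V.

V_th ≈ 2.03 V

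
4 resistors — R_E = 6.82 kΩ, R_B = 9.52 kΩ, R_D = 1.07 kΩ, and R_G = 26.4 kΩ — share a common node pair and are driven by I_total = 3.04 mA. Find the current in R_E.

I ≈ 0.364 mA

Conductances: ΣG = 1/6.82 + 1/9.52 + 1/1.07 + 1/26.4 = 1.224 (1/kΩ).
By the current-divider rule, I = I_total · G_k/ΣG = 3.04 × 0.1198 = 0.3641 mA.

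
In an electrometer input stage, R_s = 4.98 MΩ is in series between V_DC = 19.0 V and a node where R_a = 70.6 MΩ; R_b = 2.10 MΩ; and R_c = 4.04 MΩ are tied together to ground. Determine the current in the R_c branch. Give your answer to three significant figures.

I ≈ 1.01 µA

Parallel bank: R_p = 1/(1/70.6 + 1/2.10 + 1/4.04) = 1.355 MΩ.
V_A by voltage divider: V_A = 19.0 × 1.355/(4.98 + 1.355) = 4.064 V.
I(R_c) = V_A / R_c = 4.064/4.04 = 1.006 µA.
(Check via current divider: I_total = 2.999 µA; share G_k/ΣG = 0.3355 → same result.)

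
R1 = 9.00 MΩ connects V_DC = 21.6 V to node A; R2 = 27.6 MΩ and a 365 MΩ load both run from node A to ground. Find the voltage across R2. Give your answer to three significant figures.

The load sits in parallel with R2, giving an effective lower resistance R2' = R2·R_L/(R2+R_L) = 25.66 MΩ.
Now apply the divider: V_out = 21.6 × 0.7403 = 15.99 V.

V_out ≈ 16.0 V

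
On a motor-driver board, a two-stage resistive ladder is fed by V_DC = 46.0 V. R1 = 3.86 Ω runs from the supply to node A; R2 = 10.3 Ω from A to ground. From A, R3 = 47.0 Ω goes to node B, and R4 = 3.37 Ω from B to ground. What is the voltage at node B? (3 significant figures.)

V_B ≈ 2.12 V

Looking into the second stage from A: R3 + R4 = 50.37 Ω appears in parallel with R2.
Effective lower resistance at A: R2 ‖ 50.37 = 8.551 Ω.
First divider: V_A = V_DC · 8.551/(3.86 + 8.551) = 31.69 V.
Then the unloaded second divider: V_B = V_A × R4/(R3+R4) = 31.69 × 0.06690 = 2.120 V.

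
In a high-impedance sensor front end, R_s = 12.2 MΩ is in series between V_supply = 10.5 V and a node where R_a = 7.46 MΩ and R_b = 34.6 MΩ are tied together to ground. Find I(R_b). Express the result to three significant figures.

I ≈ 0.102 µA

Parallel bank: R_p = 1/(1/7.46 + 1/34.6) = 6.137 MΩ.
Node voltage V_A = V_supply · R_p/(R_s + R_p) = 10.5 × 0.3347 = 3.514 V.
Branch current I = V_A/R_b = 3.514/34.6 = 0.1016 µA.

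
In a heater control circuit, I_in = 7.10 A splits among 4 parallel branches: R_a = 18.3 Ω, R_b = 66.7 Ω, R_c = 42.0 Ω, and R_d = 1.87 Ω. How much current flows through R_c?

Conductances: ΣG = 1/18.3 + 1/66.7 + 1/42.0 + 1/1.87 = 0.6282 (1/Ω).
Current divider: I(R_c) = I_in · G_k/ΣG = 7.10 × (0.02381/0.6282) = 7.10 × 0.03790 = 0.2691 A.

I ≈ 0.269 A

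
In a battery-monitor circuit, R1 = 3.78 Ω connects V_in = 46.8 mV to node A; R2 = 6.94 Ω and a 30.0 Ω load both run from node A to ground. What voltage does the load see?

V_out ≈ 28.0 mV

R2 ‖ R_L = (6.94 × 30.0)/(6.94 + 30.0) = 5.636 Ω.
Voltage divider with the loaded lower leg: V_out = 46.8 × 5.636/(3.78 + 5.636) = 46.8 × 0.5986 = 28.01 mV.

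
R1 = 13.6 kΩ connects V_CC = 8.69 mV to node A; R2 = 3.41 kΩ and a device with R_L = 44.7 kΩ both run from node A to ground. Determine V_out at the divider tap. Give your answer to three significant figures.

V_out ≈ 1.64 mV

R2 ‖ R_L = (3.41 × 44.7)/(3.41 + 44.7) = 3.168 kΩ.
Then V_out = V_CC · R2'/(R1 + R2') = 8.69 × 3.168/16.77 = 1.642 mV.
(Unloaded it would be 1.74 mV; the load pulls it down.)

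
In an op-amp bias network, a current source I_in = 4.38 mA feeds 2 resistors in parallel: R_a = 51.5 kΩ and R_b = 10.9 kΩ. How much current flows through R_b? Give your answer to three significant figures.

I ≈ 3.61 mA

With just two branches, the current splits inversely with resistance.
So I = 4.38 × 51.5/62.40 = 3.615 mA.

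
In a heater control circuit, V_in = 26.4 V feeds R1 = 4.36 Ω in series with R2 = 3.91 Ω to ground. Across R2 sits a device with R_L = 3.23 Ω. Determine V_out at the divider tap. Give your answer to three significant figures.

R2 ‖ R_L = (3.91 × 3.23)/(3.91 + 3.23) = 1.769 Ω.
Now apply the divider: V_out = 26.4 × 0.2886 = 7.619 V.

V_out ≈ 7.62 V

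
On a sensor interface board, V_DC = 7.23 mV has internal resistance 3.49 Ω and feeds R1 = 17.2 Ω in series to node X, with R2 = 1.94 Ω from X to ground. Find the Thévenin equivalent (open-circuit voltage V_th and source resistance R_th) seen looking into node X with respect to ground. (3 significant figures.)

R1' = 3.49 + 17.2 = 20.69 Ω (source resistance + R1).
Open-circuit (no load on X): V_th = V_DC · R2/(R1' + R2) = 7.23 × 1.94/(20.69 + 1.94) = 0.6198 mV.
With V_DC suppressed (replaced by a short), R_th = R1' ‖ R2 = (20.69 × 1.94)/(20.69 + 1.94) = 1.774 Ω.

V_th ≈ 0.620 mV, R_th ≈ 1.77 Ω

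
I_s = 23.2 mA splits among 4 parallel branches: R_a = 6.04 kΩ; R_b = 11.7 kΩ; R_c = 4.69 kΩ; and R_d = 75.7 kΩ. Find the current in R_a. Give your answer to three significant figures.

Total conductance ΣG = 1/6.04 + 1/11.7 + 1/4.69 + 1/75.7 = 0.4775 (units of 1/kΩ).
By the current-divider rule, I = I_s · G_k/ΣG = 23.2 × 0.3468 = 8.045 mA.

I ≈ 8.04 mA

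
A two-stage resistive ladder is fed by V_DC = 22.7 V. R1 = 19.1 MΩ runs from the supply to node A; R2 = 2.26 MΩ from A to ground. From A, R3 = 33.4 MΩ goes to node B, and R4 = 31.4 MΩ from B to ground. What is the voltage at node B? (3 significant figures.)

Node A sees R2 in parallel with the series input of stage 2, R3 + R4 = 64.80 MΩ.
Effective lower resistance at A: R2 ‖ 64.80 = 2.184 MΩ.
So V_A = 22.7 × 0.1026 = 2.329 V.
Stage 2 is unloaded, so V_B = V_A · R4/(R3+R4) = 2.329 × 31.4/64.80 = 1.129 V.

V_B ≈ 1.13 V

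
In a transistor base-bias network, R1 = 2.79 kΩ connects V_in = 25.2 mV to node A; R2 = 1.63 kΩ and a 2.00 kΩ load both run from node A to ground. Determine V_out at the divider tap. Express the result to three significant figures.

V_out ≈ 6.14 mV

The load sits in parallel with R2, giving an effective lower resistance R2' = R2·R_L/(R2+R_L) = 0.8981 kΩ.
Voltage divider with the loaded lower leg: V_out = 25.2 × 0.8981/(2.79 + 0.8981) = 25.2 × 0.2435 = 6.136 mV.
(Unloaded it would be 9.29 mV; the load pulls it down.)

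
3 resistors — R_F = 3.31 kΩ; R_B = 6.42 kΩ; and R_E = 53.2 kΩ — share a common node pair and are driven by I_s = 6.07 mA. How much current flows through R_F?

Total conductance ΣG = 1/3.31 + 1/6.42 + 1/53.2 = 0.4767 (units of 1/kΩ).
Current divider: I(R_F) = I_s · G_k/ΣG = 6.07 × (0.3021/0.4767) = 6.07 × 0.6338 = 3.847 mA.

I ≈ 3.85 mA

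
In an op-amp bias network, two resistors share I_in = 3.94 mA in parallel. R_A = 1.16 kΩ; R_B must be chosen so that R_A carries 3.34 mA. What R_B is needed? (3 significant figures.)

R_B ≈ 6.46 kΩ

The fraction through R_A equals R_B/(R_A+R_B).
With f = 0.8477, R_B = R_A · f/(1−f) = 1.16 × 5.567 = 6.457 kΩ.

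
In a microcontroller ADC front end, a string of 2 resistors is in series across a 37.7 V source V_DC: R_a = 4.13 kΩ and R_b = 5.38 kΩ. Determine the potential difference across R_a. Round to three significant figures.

V ≈ 16.4 V

Series total: ΣR = 4.13 + 5.38 = 9.510 kΩ.
Voltage divider: V = V_DC · (4.130 / 9.510) = 37.7 × 0.4343 = 16.37 V.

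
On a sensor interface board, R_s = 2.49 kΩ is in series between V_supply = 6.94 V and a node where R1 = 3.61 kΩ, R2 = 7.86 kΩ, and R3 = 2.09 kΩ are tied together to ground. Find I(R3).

I ≈ 1.04 mA

Equivalent of the parallel group: R_p = 1.133 kΩ.
V_A = 6.94 × 1.133/3.623 = 2.170 V.
I(R3) = V_A / R3 = 2.170/2.09 = 1.038 mA.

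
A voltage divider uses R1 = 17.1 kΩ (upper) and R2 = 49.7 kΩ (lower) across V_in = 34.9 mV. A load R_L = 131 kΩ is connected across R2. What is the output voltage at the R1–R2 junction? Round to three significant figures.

R2 ‖ R_L = (49.7 × 131)/(49.7 + 131) = 36.03 kΩ.
Then V_out = V_in · R2'/(R1 + R2') = 34.9 × 36.03/53.13 = 23.67 mV.
(Unloaded it would be 26.0 mV; the load pulls it down.)

V_out ≈ 23.7 mV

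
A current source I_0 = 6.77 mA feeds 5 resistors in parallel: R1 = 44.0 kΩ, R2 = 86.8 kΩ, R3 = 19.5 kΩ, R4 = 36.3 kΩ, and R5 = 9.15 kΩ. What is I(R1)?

ΣG = 1/44.0 + 1/86.8 + 1/19.5 + 1/36.3 + 1/9.15 = 0.2224.
R1 takes the fraction G_k/ΣG = 0.02273/0.2224 = 0.1022, so I = 6.77 × 0.1022 = 0.6919 mA.

I ≈ 0.692 mA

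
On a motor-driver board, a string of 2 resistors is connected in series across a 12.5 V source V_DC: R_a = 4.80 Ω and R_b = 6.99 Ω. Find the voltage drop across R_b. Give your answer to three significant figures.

Total series resistance ΣR = 4.80 + 6.99 = 11.79 Ω.
Voltage divider: V = V_DC · (6.990 / 11.79) = 12.5 × 0.5929 = 7.411 V.

V ≈ 7.41 V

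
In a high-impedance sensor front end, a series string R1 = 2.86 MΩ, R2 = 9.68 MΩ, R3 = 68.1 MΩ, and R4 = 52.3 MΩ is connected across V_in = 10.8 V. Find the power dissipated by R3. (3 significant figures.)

Series current I = V_in/ΣR = 10.8/132.9 = 0.08124 µA.
P = I²R = 0.006600 × 68.1 = 0.4495 µW.

P ≈ 0.449 µW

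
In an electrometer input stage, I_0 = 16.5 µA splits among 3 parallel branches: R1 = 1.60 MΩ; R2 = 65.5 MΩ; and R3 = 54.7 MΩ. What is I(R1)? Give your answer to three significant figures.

Conductances: ΣG = 1/1.60 + 1/65.5 + 1/54.7 = 0.6585 (1/MΩ).
R1 takes the fraction G_k/ΣG = 0.6250/0.6585 = 0.9491, so I = 16.5 × 0.9491 = 15.66 µA.

I ≈ 15.7 µA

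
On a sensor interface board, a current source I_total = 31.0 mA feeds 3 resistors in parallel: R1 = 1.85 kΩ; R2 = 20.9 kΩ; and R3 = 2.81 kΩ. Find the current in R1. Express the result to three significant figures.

I ≈ 17.7 mA

ΣG = 1/1.85 + 1/20.9 + 1/2.81 = 0.9443.
By the current-divider rule, I = I_total · G_k/ΣG = 31.0 × 0.5724 = 17.75 mA.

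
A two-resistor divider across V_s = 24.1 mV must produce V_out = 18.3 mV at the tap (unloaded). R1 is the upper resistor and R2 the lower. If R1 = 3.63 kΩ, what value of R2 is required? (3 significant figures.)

The divider ratio is R2/(R1+R2) = 18.3/24.1 = 0.7593.
R2 = R1 · 0.7593/(1 − 0.7593) = 11.45 kΩ.

R2 ≈ 11.5 kΩ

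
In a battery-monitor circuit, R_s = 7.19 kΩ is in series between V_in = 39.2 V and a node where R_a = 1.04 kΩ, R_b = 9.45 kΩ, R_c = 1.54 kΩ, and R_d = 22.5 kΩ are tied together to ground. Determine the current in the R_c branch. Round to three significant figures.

Equivalent of the parallel group: R_p = 0.5678 kΩ.
V_A = 39.2 × 0.5678/7.758 = 2.869 V.
I(R_c) = V_A / R_c = 2.869/1.54 = 1.863 mA.

I ≈ 1.86 mA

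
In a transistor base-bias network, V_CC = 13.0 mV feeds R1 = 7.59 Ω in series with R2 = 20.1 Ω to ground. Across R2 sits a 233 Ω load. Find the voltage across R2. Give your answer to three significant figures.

V_out ≈ 9.22 mV

The load sits in parallel with R2, giving an effective lower resistance R2' = R2·R_L/(R2+R_L) = 18.50 Ω.
Then V_out = V_CC · R2'/(R1 + R2') = 13.0 × 18.50/26.09 = 9.219 mV.
(Unloaded it would be 9.44 mV; the load pulls it down.)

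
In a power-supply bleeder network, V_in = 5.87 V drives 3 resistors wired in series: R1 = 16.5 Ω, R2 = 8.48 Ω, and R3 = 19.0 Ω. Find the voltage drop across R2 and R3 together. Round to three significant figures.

V ≈ 3.67 V

ΣR = 16.5 + 8.48 + 19.0 = 43.98 Ω.
R_{R2..R3} = 8.48 + 19.0 = 27.48 Ω.
Voltage divider: V = V_in · (27.48 / 43.98) = 5.87 × 0.6248 = 3.668 V.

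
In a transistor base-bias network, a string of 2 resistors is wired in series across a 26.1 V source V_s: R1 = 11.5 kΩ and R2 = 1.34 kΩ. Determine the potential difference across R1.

Total series resistance ΣR = 11.5 + 1.34 = 12.84 kΩ.
Voltage divider: V = V_s · (11.50 / 12.84) = 26.1 × 0.8956 = 23.38 V.

V ≈ 23.4 V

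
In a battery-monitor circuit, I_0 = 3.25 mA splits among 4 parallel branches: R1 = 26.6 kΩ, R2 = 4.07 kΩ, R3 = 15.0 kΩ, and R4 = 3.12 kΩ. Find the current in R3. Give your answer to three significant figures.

I ≈ 0.323 mA

ΣG = 1/26.6 + 1/4.07 + 1/15.0 + 1/3.12 = 0.6705.
By the current-divider rule, I = I_0 · G_k/ΣG = 3.25 × 0.09943 = 0.3232 mA.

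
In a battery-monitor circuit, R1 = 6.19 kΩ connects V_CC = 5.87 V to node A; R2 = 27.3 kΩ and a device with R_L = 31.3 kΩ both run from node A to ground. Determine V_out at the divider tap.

First combine the lower leg with the load: R2 ‖ R_L = 14.58 kΩ.
Now apply the divider: V_out = 5.87 × 0.7020 = 4.121 V.

V_out ≈ 4.12 V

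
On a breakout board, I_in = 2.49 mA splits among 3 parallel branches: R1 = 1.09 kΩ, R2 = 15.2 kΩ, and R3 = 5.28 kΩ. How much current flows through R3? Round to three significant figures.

Total conductance ΣG = 1/1.09 + 1/15.2 + 1/5.28 = 1.173 (units of 1/kΩ).
Current divider: I(R3) = I_in · G_k/ΣG = 2.49 × (0.1894/1.173) = 2.49 × 0.1615 = 0.4022 mA.

I ≈ 0.402 mA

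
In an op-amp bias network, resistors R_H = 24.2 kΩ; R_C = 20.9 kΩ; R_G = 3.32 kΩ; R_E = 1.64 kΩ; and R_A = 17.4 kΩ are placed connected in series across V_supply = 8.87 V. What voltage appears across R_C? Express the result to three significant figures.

Total series resistance ΣR = 24.2 + 20.9 + 3.32 + 1.64 + 17.4 = 67.46 kΩ.
By the voltage-divider rule, V = 8.87 × 20.90/67.46 = 2.748 V.

V ≈ 2.75 V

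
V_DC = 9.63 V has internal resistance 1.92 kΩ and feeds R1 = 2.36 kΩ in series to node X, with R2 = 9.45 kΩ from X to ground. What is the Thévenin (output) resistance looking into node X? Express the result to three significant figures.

R1' = 1.92 + 2.36 = 4.280 kΩ (source resistance + R1).
Looking into X with the source shorted: R_th = R1'·R2/(R1'+R2) = 4.280 × 9.45/13.73 = 2.946 kΩ.

R_th ≈ 2.95 kΩ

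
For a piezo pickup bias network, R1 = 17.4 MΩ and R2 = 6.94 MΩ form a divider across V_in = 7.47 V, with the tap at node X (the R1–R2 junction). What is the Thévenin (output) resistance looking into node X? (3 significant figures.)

Zeroing V_in shorts the top of R1 to ground, so R_th = R1 ‖ R2 = 4.961 MΩ.

R_th ≈ 4.96 MΩ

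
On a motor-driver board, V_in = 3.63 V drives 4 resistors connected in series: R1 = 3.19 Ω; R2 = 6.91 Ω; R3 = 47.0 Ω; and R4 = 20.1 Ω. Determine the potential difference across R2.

V ≈ 0.325 V

Series total: ΣR = 3.19 + 6.91 + 47.0 + 20.1 = 77.20 Ω.
V = V_in · R/ΣR = 3.63 × 0.08951 = 0.3249 V.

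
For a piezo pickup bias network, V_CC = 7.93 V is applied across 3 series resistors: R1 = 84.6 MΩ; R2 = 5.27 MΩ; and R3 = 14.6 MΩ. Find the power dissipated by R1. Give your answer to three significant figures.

P ≈ 0.487 µW

ΣR = 104.5 MΩ → I = 7.93/104.5 = 0.07591 µA.
P = I²R = 0.005762 × 84.6 = 0.4875 µW.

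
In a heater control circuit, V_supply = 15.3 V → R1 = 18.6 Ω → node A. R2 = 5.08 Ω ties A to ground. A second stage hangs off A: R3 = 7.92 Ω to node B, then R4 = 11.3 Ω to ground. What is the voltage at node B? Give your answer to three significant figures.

V_B ≈ 1.60 V

The second stage (R3 + R4 = 19.22 Ω) loads node A in parallel with R2.
R2 ‖ (R3+R4) = 4.018 Ω.
So V_A = 15.3 × 0.1776 = 2.718 V.
Then the unloaded second divider: V_B = V_A × R4/(R3+R4) = 2.718 × 0.5879 = 1.598 V.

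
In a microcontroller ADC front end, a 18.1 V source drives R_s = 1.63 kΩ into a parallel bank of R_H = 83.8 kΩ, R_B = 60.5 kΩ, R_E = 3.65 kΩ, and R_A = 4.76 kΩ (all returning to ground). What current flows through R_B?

Equivalent of the parallel group: R_p = 1.951 kΩ.
V_A = 18.1 × 1.951/3.581 = 9.862 V.
Branch current I = V_A/R_B = 9.862/60.5 = 0.1630 mA.

I ≈ 0.163 mA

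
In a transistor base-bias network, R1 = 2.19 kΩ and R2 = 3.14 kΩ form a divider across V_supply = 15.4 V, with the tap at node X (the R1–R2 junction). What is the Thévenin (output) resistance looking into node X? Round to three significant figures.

R_th ≈ 1.29 kΩ

Zeroing V_supply shorts the top of R1 to ground, so R_th = R1 ‖ R2 = 1.290 kΩ.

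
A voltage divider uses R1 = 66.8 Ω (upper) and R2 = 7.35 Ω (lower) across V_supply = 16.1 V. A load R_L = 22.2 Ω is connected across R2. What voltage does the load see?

V_out ≈ 1.23 V

The load sits in parallel with R2, giving an effective lower resistance R2' = R2·R_L/(R2+R_L) = 5.522 Ω.
Now apply the divider: V_out = 16.1 × 0.07635 = 1.229 V.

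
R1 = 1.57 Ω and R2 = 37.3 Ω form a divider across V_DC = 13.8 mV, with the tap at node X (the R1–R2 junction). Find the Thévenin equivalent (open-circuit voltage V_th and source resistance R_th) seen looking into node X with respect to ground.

V_th ≈ 13.2 mV, R_th ≈ 1.51 Ω

With X open, the divider is unloaded: V_th = 13.8 × 37.3/38.87 = 13.24 mV.
Looking into X with the source shorted: R_th = R1·R2/(R1+R2) = 1.570 × 37.3/38.87 = 1.507 Ω.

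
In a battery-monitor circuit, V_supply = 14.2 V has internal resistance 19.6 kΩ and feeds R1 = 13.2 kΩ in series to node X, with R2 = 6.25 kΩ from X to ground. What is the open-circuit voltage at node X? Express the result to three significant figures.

R1' = 19.6 + 13.2 = 32.80 kΩ (source resistance + R1).
With X open, the divider is unloaded: V_th = 14.2 × 6.25/39.05 = 2.273 V.

V_th ≈ 2.27 V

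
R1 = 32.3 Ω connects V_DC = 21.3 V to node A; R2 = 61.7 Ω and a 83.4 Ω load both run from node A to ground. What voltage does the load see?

The load sits in parallel with R2, giving an effective lower resistance R2' = R2·R_L/(R2+R_L) = 35.46 Ω.
Voltage divider with the loaded lower leg: V_out = 21.3 × 35.46/(32.3 + 35.46) = 21.3 × 0.5233 = 11.15 V.
(Unloaded it would be 14.0 V; the load pulls it down.)

V_out ≈ 11.1 V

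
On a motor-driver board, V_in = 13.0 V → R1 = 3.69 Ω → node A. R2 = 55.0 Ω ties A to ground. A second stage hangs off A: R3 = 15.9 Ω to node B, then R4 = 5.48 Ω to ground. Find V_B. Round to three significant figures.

Node A sees R2 in parallel with the series input of stage 2, R3 + R4 = 21.38 Ω.
Effective lower resistance at A: R2 ‖ 21.38 = 15.40 Ω.
First divider: V_A = V_in · 15.40/(3.69 + 15.40) = 10.49 V.
Then the unloaded second divider: V_B = V_A × R4/(R3+R4) = 10.49 × 0.2563 = 2.688 V.

V_B ≈ 2.69 V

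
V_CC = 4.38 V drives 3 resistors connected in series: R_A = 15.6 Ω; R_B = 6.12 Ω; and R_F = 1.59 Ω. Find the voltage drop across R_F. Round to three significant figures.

ΣR = 15.6 + 6.12 + 1.59 = 23.31 Ω.
Voltage divider: V = V_CC · (1.590 / 23.31) = 4.38 × 0.06821 = 0.2988 V.

V ≈ 0.299 V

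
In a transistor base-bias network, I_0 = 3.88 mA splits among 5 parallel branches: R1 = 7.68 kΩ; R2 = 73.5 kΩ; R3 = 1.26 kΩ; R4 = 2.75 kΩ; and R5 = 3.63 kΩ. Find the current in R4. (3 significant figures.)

I ≈ 0.895 mA

ΣG = 1/7.68 + 1/73.5 + 1/1.26 + 1/2.75 + 1/3.63 = 1.577.
Current divider: I(R4) = I_0 · G_k/ΣG = 3.88 × (0.3636/1.577) = 3.88 × 0.2306 = 0.8949 mA.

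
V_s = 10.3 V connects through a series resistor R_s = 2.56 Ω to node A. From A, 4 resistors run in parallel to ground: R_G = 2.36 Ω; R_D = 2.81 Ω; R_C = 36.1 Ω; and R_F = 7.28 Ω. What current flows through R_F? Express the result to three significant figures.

Equivalent of the parallel group: R_p = 1.059 Ω.
V_A = 10.3 × 1.059/3.619 = 3.013 V.
I(R_F) = V_A / R_F = 3.013/7.28 = 0.4139 A.

I ≈ 0.414 A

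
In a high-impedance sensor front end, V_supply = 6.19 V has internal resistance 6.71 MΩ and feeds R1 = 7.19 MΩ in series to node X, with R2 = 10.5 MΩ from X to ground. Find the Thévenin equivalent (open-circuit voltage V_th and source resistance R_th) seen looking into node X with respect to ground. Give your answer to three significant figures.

V_th ≈ 2.66 V, R_th ≈ 5.98 MΩ

R1' = 6.71 + 7.19 = 13.90 MΩ (source resistance + R1).
Open-circuit (no load on X): V_th = V_supply · R2/(R1' + R2) = 6.19 × 10.5/(13.90 + 10.5) = 2.664 V.
With V_supply suppressed (replaced by a short), R_th = R1' ‖ R2 = (13.90 × 10.5)/(13.90 + 10.5) = 5.982 MΩ.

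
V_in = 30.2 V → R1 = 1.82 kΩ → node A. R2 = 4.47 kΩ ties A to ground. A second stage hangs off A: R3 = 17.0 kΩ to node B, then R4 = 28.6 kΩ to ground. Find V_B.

V_B ≈ 13.1 V

Looking into the second stage from A: R3 + R4 = 45.60 kΩ appears in parallel with R2.
Effective lower resistance at A: R2 ‖ 45.60 = 4.071 kΩ.
First divider: V_A = V_in · 4.071/(1.82 + 4.071) = 20.87 V.
Stage 2 is unloaded, so V_B = V_A · R4/(R3+R4) = 20.87 × 28.6/45.60 = 13.09 V.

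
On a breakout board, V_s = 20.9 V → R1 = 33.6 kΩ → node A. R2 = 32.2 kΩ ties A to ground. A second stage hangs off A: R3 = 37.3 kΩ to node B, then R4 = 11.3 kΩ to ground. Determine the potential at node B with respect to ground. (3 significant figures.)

V_B ≈ 1.78 V

Looking into the second stage from A: R3 + R4 = 48.60 kΩ appears in parallel with R2.
Effective lower resistance at A: R2 ‖ 48.60 = 19.37 kΩ.
V_A = 20.9 × 19.37/(33.6 + 19.37) = 7.642 V.
Then the unloaded second divider: V_B = V_A × R4/(R3+R4) = 7.642 × 0.2325 = 1.777 V.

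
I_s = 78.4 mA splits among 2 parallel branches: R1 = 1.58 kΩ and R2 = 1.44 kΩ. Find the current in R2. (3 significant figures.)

I ≈ 41.0 mA

With just two branches, the current splits inversely with resistance.
I(R2) = 78.4 × 1.58/(1.58 + 1.44) = 78.4 × 0.5232 = 41.02 mA.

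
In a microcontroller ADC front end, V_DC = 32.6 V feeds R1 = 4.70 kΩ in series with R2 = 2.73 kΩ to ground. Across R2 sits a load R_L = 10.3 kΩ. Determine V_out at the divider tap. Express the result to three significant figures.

V_out ≈ 10.3 V

R2 ‖ R_L = (2.73 × 10.3)/(2.73 + 10.3) = 2.158 kΩ.
Voltage divider with the loaded lower leg: V_out = 32.6 × 2.158/(4.70 + 2.158) = 32.6 × 0.3147 = 10.26 V.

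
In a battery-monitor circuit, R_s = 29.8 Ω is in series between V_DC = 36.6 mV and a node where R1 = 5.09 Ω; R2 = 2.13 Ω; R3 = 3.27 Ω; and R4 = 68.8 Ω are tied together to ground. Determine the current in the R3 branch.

I ≈ 0.368 mA

Combine the parallel branches: R_p = (1/5.09 + 1/2.13 + 1/3.27 + 1/68.8)⁻¹ = 1.014 Ω.
V_A = 36.6 × 1.014/30.81 = 1.204 mV.
I(R3) = V_A / R3 = 1.204/3.27 = 0.3683 mA.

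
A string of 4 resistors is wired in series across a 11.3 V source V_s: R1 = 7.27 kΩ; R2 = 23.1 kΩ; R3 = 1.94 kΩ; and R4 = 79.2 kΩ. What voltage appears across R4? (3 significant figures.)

V ≈ 8.03 V

ΣR = 7.27 + 23.1 + 1.94 + 79.2 = 111.5 kΩ.
Voltage divider: V = V_s · (79.20 / 111.5) = 11.3 × 0.7103 = 8.026 V.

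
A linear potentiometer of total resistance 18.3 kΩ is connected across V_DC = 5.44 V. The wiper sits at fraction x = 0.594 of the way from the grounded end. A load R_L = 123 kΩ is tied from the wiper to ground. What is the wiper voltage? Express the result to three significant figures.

Lower segment x·R_p = 10.87 kΩ; upper segment (1−x)·R_p = 7.430 kΩ.
(x·R_p) ‖ R_L = 9.988 kΩ.
Loaded-divider output: V_out = 5.44 × 0.5734 = 3.119 V.
(Unloaded: V_out = x·V_DC = 3.23 V.)

V_out ≈ 3.12 V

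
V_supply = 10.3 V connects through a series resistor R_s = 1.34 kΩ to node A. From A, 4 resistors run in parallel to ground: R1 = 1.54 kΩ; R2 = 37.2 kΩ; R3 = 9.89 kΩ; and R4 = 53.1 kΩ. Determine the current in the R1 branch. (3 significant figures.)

Combine the parallel branches: R_p = (1/1.54 + 1/37.2 + 1/9.89 + 1/53.1)⁻¹ = 1.256 kΩ.
V_A by voltage divider: V_A = 10.3 × 1.256/(1.34 + 1.256) = 4.983 V.
I(R1) = V_A / R1 = 4.983/1.54 = 3.236 mA.
(Equivalently: I_total = 3.968 mA, then current-divider fraction G_k/ΣG = 0.8156.)

I ≈ 3.24 mA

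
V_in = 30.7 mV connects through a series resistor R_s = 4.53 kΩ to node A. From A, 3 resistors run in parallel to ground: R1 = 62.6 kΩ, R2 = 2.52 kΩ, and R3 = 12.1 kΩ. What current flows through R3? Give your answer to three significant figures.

I ≈ 0.782 µA

Combine the parallel branches: R_p = (1/62.6 + 1/2.52 + 1/12.1)⁻¹ = 2.018 kΩ.
V_A = 30.7 × 2.018/6.548 = 9.463 mV.
I(R3) = V_A / R3 = 9.463/12.1 = 0.7820 µA.
(Equivalently: I_total = 4.688 µA, then current-divider fraction G_k/ΣG = 0.1668.)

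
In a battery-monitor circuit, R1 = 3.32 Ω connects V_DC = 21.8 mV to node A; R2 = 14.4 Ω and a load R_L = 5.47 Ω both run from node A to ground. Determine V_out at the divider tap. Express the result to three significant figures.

The load sits in parallel with R2, giving an effective lower resistance R2' = R2·R_L/(R2+R_L) = 3.964 Ω.
Now apply the divider: V_out = 21.8 × 0.5442 = 11.86 mV.
(Unloaded it would be 17.7 mV; the load pulls it down.)

V_out ≈ 11.9 mV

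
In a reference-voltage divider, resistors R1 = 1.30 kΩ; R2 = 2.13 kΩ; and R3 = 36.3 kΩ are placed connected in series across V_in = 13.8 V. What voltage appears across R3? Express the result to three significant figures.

V ≈ 12.6 V

Total series resistance ΣR = 1.30 + 2.13 + 36.3 = 39.73 kΩ.
Voltage divider: V = V_in · (36.30 / 39.73) = 13.8 × 0.9137 = 12.61 V.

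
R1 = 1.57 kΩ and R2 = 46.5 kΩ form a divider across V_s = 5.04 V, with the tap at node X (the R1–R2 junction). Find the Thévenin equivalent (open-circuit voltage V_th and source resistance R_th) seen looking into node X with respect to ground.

V_th ≈ 4.88 V, R_th ≈ 1.52 kΩ

With X open, the divider is unloaded: V_th = 5.04 × 46.5/48.07 = 4.875 V.
Zeroing V_s shorts the top of R1 to ground, so R_th = R1 ‖ R2 = 1.519 kΩ.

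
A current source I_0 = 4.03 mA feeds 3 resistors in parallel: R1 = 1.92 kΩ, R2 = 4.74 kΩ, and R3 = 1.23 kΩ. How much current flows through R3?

I ≈ 2.12 mA

Conductances: ΣG = 1/1.92 + 1/4.74 + 1/1.23 = 1.545 (1/kΩ).
R3 takes the fraction G_k/ΣG = 0.8130/1.545 = 0.5263, so I = 4.03 × 0.5263 = 2.121 mA.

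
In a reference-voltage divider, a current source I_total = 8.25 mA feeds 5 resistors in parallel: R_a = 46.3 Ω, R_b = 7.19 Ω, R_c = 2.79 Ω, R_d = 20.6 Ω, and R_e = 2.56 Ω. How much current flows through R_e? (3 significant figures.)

I ≈ 3.36 mA

Conductances: ΣG = 1/46.3 + 1/7.19 + 1/2.79 + 1/20.6 + 1/2.56 = 0.9583 (1/Ω).
Current divider: I(R_e) = I_total · G_k/ΣG = 8.25 × (0.3906/0.9583) = 8.25 × 0.4076 = 3.363 mA.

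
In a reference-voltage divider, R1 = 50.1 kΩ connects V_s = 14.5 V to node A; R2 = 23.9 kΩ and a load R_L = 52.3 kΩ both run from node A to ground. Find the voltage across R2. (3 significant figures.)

V_out ≈ 3.58 V

First combine the lower leg with the load: R2 ‖ R_L = 16.40 kΩ.
Now apply the divider: V_out = 14.5 × 0.2467 = 3.577 V.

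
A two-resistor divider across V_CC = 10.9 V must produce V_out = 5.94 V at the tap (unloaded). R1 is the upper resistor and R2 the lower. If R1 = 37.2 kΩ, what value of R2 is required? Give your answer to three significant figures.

Required fraction k = V_out/V_CC = 0.5450.
Rearranging, R2 = R1·k/(1−k) = 37.2 × 1.198 = 44.55 kΩ.

R2 ≈ 44.6 kΩ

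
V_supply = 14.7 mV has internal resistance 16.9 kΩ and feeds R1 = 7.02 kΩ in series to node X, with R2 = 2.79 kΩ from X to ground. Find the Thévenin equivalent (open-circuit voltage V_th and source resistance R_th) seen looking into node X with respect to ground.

R1' = 16.9 + 7.02 = 23.92 kΩ (source resistance + R1).
V_th is the unloaded tap voltage: V_supply · R2/(R1'+R2) = 14.7 × 0.1045 = 1.535 mV.
Looking into X with the source shorted: R_th = R1'·R2/(R1'+R2) = 23.92 × 2.79/26.71 = 2.499 kΩ.

V_th ≈ 1.54 mV, R_th ≈ 2.50 kΩ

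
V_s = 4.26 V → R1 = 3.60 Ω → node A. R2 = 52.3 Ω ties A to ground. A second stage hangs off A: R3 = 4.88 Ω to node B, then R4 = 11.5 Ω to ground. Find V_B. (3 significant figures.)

Looking into the second stage from A: R3 + R4 = 16.38 Ω appears in parallel with R2.
Effective lower resistance at A: R2 ‖ 16.38 = 12.47 Ω.
First divider: V_A = V_s · 12.47/(3.60 + 12.47) = 3.306 V.
Then the unloaded second divider: V_B = V_A × R4/(R3+R4) = 3.306 × 0.7021 = 2.321 V.

V_B ≈ 2.32 V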